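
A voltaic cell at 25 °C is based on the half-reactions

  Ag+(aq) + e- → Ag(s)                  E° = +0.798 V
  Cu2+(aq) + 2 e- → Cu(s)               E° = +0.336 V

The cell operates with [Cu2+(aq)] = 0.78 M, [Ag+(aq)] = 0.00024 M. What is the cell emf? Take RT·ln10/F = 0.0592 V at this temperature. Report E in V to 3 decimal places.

Ag⁺/Ag is reduced (cathode, E° = +0.798 V) and Cu²⁺/Cu is oxidized (anode).
The standard potential is +0.798 − (+0.336) = +0.462 V and the balanced reaction transfers n = 2 electrons.
For the overall reaction 2 Ag+(aq) + Cu(s) → 2 Ag(s) + Cu2+(aq), Q = [Cu2+(aq)] / [Ag+(aq)]^2 = 1.35×10^7, giving log Q = 7.132.
E = E° − (0.0592/n)·log Q = +0.462 − (0.0592/2)(7.132) = +0.251 V.

+0.251 V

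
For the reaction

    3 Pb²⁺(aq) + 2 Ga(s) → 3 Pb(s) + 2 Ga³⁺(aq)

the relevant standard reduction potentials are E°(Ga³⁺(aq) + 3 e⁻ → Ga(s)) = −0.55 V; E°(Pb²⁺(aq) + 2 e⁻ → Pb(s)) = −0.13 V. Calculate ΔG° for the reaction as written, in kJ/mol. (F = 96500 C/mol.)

−243 kJ/mol

In the reaction as written Pb²⁺(aq) is reduced, so the Pb²⁺/Pb couple is the cathode and Ga³⁺/Ga is the anode.
E°cell = −0.13 − (−0.55) = +0.42 V; balancing electrons gives n = 6.
ΔG° = −nFE°cell = −(6)(96500)(+0.42) J/mol = −243 kJ/mol.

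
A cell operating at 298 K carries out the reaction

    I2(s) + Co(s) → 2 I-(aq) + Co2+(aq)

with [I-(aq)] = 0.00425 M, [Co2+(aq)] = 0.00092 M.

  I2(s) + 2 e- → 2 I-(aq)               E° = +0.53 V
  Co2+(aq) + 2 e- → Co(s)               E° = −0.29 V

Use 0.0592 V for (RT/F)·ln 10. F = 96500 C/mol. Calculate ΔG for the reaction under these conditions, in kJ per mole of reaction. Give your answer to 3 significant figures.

−203 kJ/mol

E°cell = +0.53 − (−0.29) = +0.82 V; the balanced reaction transfers n = 2 electrons.
Here Q = [I-(aq)]^2·[Co2+(aq)] = 1.66×10^−8 (log Q = −7.779), giving E = +0.82 − (0.0592/2)·(−7.779) = +1.0503 V.
Then ΔG = −nFE = −2 × 96500 × +1.0503 J/mol = −203 kJ/mol.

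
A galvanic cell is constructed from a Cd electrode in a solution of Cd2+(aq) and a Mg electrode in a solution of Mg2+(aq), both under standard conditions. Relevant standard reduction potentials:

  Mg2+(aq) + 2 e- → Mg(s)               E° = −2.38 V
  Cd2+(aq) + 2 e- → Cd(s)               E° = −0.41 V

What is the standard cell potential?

Of the two couples in this cell, the one with the more positive reduction potential is reduced at the cathode: here that is Cd²⁺/Cd (−0.41 V); Mg²⁺/Mg (−2.38 V) is the anode.
E°cell = E°(cathode) − E°(anode) = −0.41 − (−2.38) = +1.97 V.

+1.97 V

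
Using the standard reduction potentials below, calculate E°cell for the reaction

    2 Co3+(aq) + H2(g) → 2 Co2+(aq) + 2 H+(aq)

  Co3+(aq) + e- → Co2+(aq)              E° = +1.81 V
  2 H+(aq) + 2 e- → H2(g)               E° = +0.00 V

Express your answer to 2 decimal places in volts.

+1.81 V

In the reaction as written, Co3+(aq) is reduced (cathode) and H+(aq) is produced by oxidation at the anode.
E°cell = E°(cathode) − E°(anode) = +1.81 − (+0.00) = +1.81 V.
The positive value indicates the reaction is spontaneous as written.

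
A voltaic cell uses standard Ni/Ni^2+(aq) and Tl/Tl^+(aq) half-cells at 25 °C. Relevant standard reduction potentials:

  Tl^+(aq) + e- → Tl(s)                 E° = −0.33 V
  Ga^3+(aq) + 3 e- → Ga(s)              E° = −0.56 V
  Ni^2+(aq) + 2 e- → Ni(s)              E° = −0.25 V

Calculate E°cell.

The Ni²⁺/Ni couple has the higher E°, so Ni ion is reduced (cathode) and Tl is oxidized (anode).
E°cell = E°(cathode) − E°(anode) = −0.25 − (−0.33) = +0.08 V.

+0.08 V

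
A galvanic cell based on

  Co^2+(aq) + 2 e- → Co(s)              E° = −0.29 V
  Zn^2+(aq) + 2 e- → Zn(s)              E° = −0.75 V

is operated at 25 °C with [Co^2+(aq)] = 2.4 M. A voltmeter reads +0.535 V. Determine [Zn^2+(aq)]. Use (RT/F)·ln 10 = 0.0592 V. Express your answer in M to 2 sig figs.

The Co²⁺/Co couple has the larger reduction potential, so it is the cathode: E°cell = −0.29 − (−0.75) = +0.46 V and n = 2.
Since E = E° − (0.0592/n)·log Q, log Q = n(E° − E)/0.0592 = −2.534.
Balancing electrons gives Co^2+(aq) + Zn(s) → Co(s) + Zn^2+(aq); thus Q = [Zn^2+(aq)] / [Co^2+(aq)].
Isolating [Zn^2+(aq)] in Q = 10^{−2.534} yields log [Zn^2+(aq)] = −2.154, i.e. 0.0070 M.

0.0070 M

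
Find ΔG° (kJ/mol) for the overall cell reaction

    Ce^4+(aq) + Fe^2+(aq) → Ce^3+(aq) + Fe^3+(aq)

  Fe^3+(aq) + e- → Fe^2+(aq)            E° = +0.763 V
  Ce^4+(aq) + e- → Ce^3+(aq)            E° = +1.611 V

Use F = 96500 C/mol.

In the reaction as written Ce^4+(aq) is reduced, so the Ce⁴⁺/Ce³⁺ couple is the cathode and Fe³⁺/Fe²⁺ is the anode.
E°cell = +1.611 − (+0.763) = +0.848 V; balancing electrons gives n = 1.
ΔG° = −nFE°cell = −(1)(96500)(+0.848) J/mol = −81.8 kJ/mol.

−81.8 kJ/mol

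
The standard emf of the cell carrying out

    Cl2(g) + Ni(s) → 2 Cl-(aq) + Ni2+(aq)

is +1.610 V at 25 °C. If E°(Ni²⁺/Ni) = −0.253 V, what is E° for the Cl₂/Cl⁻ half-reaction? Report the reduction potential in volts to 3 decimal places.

+1.357 V

In the reaction as written the Cl₂/Cl⁻ couple is reduced (cathode) and Ni²⁺/Ni is oxidized (anode), so E°cell = E°(Cl₂/Cl⁻) − E°(Ni²⁺/Ni).
E°(Cl₂/Cl⁻) = E°cell + E°(anode) = +1.610 + (−0.253) = +1.357 V.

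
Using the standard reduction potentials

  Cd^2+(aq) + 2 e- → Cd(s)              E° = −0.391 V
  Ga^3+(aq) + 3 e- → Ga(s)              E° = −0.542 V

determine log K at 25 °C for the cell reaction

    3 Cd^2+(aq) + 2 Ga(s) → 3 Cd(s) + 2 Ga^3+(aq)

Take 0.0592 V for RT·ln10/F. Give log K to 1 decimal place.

log K = 15.3

The Cd²⁺/Cd couple is reduced (cathode); E°cell = −0.391 − (−0.542) = +0.151 V with n = 6.
At equilibrium E = 0, so log K = nE°cell / 0.0592 = (6)(+0.151) / 0.0592 = 15.3.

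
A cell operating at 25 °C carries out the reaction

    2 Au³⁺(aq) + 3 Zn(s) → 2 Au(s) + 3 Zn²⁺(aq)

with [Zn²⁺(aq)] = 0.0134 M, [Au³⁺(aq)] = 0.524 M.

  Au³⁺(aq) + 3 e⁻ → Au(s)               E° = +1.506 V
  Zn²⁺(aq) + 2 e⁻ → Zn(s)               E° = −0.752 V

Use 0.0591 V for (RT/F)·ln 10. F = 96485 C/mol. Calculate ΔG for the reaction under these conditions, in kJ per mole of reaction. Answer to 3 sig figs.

E°cell = +1.506 − (−0.752) = +2.258 V; the balanced reaction transfers n = 6 electrons.
The reaction quotient is [Zn²⁺(aq)]^3 / [Au³⁺(aq)]^2 = 8.76×10^−6; by Nernst, E = +2.258 − (0.0591/6)(−5.057) = +2.3078 V.
Finally ΔG = −nFE = −(6)(96485 C/mol)(+2.3078 V) = −1340 kJ/mol.

−1340 kJ/mol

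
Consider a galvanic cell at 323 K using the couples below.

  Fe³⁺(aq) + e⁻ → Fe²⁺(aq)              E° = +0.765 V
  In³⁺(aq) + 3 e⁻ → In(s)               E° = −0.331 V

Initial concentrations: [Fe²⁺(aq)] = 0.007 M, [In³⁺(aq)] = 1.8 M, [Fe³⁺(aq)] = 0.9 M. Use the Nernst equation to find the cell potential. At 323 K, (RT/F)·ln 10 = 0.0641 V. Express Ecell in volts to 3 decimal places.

Fe³⁺/Fe²⁺ is reduced (cathode, E° = +0.765 V) and In³⁺/In is oxidized (anode).
The standard potential is +0.765 − (−0.331) = +1.096 V and the balanced reaction transfers n = 3 electrons.
For the overall reaction 3 Fe³⁺(aq) + In(s) → 3 Fe²⁺(aq) + In³⁺(aq), Q = ([Fe²⁺(aq)]^3·[In³⁺(aq)]) / [Fe³⁺(aq)]^3 = 8.47×10^−7, giving log Q = −6.072.
Applying E = E° − (RT ln10/nF)·log Q gives +1.096 − (0.0641/3)(−6.072) = +1.226 V.

+1.226 V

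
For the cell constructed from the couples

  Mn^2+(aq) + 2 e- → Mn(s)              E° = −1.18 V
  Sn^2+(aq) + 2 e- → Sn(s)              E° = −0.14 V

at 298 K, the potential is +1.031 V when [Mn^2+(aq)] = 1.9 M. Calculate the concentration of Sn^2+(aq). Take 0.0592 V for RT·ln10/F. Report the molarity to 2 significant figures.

Sn²⁺/Sn is the cathode (higher E°); E°cell = −0.14 − (−1.18) = +1.04 V with n = 2.
From the Nernst equation, log Q = n(E° − E)/0.0592 = 2·(+1.04 − (+1.031))/0.0592 = 0.304.
The balanced reaction is Sn^2+(aq) + Mn(s) → Sn(s) + Mn^2+(aq), so Q = [Mn^2+(aq)] / [Sn^2+(aq)].
Substituting the known concentrations and solving, log [Sn^2+(aq)] = −0.025 and [Sn^2+(aq)] = 0.94 M.

0.94 M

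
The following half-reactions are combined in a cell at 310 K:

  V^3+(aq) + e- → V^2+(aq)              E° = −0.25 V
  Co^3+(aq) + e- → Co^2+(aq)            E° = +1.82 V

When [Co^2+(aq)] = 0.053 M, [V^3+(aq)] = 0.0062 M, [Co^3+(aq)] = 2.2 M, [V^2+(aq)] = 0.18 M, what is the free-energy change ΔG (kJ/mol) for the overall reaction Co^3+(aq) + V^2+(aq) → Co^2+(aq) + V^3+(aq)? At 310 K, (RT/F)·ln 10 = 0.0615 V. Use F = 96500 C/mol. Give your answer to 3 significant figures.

−218 kJ/mol

E°cell = +1.82 − (−0.25) = +2.07 V; the balanced reaction transfers n = 1 electron.
Q = ([Co^2+(aq)]·[V^3+(aq)]) / ([Co^3+(aq)]·[V^2+(aq)]) = 0.00083, so log Q = −3.081 and E = +2.07 − (0.0615/1)(−3.081) = +2.2595 V.
ΔG = −nFE = −(1)(96500)(+2.2595) J/mol = −218 kJ/mol.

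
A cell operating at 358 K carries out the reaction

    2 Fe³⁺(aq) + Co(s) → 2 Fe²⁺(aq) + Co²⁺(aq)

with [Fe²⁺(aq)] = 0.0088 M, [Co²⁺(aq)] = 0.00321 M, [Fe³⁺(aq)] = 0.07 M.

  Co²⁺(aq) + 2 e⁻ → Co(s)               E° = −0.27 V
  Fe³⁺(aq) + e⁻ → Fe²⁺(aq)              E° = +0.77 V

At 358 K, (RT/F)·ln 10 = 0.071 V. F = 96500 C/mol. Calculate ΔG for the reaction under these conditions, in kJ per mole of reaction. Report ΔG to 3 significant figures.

−230 kJ/mol

The standard cell potential is +0.77 − (−0.27) = +1.04 V, with n = 2 electrons in the balanced equation.
Here Q = ([Fe²⁺(aq)]^2·[Co²⁺(aq)]) / [Fe³⁺(aq)]^2 = 5.07×10^−5 (log Q = −4.295), giving E = +1.04 − (0.071/2)·(−4.295) = +1.1925 V.
ΔG = −nFE = −(2)(96500)(+1.1925) J/mol = −230 kJ/mol.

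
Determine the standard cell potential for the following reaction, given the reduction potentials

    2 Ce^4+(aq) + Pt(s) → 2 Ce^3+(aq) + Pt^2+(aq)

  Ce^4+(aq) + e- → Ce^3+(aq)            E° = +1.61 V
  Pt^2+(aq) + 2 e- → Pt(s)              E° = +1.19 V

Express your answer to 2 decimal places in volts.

In the reaction as written, Ce^4+(aq) is reduced (cathode) and Pt^2+(aq) is produced by oxidation at the anode.
E°cell = E°(cathode) − E°(anode) = +1.61 − (+1.19) = +0.42 V.
The positive value indicates the reaction is spontaneous as written.

+0.42 V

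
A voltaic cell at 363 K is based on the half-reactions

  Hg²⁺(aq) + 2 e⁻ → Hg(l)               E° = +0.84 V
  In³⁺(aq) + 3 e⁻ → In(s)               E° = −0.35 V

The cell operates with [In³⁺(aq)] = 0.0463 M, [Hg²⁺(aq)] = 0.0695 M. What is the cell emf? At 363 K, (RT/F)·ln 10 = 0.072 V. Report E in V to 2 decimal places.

Since E°(Hg²⁺/Hg) > E°(In³⁺/In), Hg²⁺/Hg serves as the cathode.
E°cell = E°cat − E°an = +0.84 − (−0.35) = +1.19 V; n = 6.
The balanced reaction is 3 Hg²⁺(aq) + 2 In(s) → 3 Hg(l) + 2 In³⁺(aq), so Q = [In³⁺(aq)]^2 / [Hg²⁺(aq)]^3 = 6.39 and log Q = 0.805.
Applying E = E° − (RT ln10/nF)·log Q gives +1.19 − (0.072/6)(0.805) = +1.18 V.

+1.18 V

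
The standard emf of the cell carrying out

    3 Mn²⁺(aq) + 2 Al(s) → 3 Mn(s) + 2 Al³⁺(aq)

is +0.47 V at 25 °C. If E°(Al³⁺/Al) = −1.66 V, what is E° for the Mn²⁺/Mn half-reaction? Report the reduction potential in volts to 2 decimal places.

In the reaction as written the Mn²⁺/Mn couple is reduced (cathode) and Al³⁺/Al is oxidized (anode), so E°cell = E°(Mn²⁺/Mn) − E°(Al³⁺/Al).
E°(Mn²⁺/Mn) = E°cell + E°(anode) = +0.47 + (−1.66) = −1.19 V.

−1.19 V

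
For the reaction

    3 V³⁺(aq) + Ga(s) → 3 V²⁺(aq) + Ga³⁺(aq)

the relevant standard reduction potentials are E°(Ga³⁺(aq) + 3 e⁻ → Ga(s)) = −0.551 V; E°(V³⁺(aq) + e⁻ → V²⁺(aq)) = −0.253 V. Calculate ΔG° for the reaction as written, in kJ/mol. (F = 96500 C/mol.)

−86.3 kJ/mol

In the reaction as written V³⁺(aq) is reduced, so the V³⁺/V²⁺ couple is the cathode and Ga³⁺/Ga is the anode.
E°cell = −0.253 − (−0.551) = +0.298 V; balancing electrons gives n = 3.
ΔG° = −nFE°cell = −(3)(96500)(+0.298) J/mol = −86.3 kJ/mol.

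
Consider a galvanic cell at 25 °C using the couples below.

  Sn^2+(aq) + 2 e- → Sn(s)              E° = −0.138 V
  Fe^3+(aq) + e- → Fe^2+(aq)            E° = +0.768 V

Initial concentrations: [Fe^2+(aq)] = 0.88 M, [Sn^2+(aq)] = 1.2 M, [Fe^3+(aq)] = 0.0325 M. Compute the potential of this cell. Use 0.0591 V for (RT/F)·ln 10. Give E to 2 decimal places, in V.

+0.82 V

The Fe³⁺/Fe²⁺ couple has the more positive E°, so it is the cathode; Sn²⁺/Sn is the anode.
E°cell = +0.768 − (−0.138) = +0.906 V, with n = 2 electrons transferred.
The balanced reaction is 2 Fe^3+(aq) + Sn(s) → 2 Fe^2+(aq) + Sn^2+(aq), so Q = ([Fe^2+(aq)]^2·[Sn^2+(aq)]) / [Fe^3+(aq)]^2 = 880 and log Q = 2.944.
By the Nernst equation, E = +0.906 − (0.0591/2)·(2.944) = +0.82 V.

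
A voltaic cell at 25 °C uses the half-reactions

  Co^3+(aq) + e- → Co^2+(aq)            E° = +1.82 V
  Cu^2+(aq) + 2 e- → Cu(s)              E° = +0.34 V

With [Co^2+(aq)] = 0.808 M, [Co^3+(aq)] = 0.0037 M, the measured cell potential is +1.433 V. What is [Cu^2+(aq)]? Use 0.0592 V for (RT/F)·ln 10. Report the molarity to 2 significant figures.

0.00081 M

Co³⁺/Co²⁺ is the cathode (higher E°); E°cell = +1.82 − (+0.34) = +1.48 V with n = 2.
Rearranging E = E° − (0.0592/n)·log Q gives log Q = 2(+1.48 − (+1.433))/0.0592 = 1.588.
For 2 Co^3+(aq) + Cu(s) → 2 Co^2+(aq) + Cu^2+(aq), the reaction quotient is Q = ([Co^2+(aq)]^2·[Cu^2+(aq)]) / [Co^3+(aq)]^2.
Solving for the unknown gives log [Cu^2+(aq)] = −3.090, so [Cu^2+(aq)] ≈ 0.00081 M.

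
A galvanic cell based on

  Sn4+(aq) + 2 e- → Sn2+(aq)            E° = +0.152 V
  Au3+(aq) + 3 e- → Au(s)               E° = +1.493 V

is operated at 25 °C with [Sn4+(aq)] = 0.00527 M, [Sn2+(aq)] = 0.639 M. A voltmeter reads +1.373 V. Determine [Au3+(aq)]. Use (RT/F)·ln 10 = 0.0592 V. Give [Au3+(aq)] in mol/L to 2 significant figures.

0.031 M

Au³⁺/Au is the cathode (higher E°); E°cell = +1.493 − (+0.152) = +1.341 V with n = 6.
From the Nernst equation, log Q = n(E° − E)/0.0592 = 6·(+1.341 − (+1.373))/0.0592 = −3.243.
For 2 Au3+(aq) + 3 Sn2+(aq) → 2 Au(s) + 3 Sn4+(aq), the reaction quotient is Q = [Sn4+(aq)]^3 / ([Au3+(aq)]^2·[Sn2+(aq)]^3).
Solving for the unknown gives log [Au3+(aq)] = −1.504, so [Au3+(aq)] ≈ 0.031 M.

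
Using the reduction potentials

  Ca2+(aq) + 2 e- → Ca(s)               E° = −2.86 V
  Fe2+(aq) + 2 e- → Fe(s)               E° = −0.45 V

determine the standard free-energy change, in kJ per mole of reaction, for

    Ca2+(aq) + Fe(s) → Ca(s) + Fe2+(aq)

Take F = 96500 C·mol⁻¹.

In the reaction as written Ca2+(aq) is reduced, so the Ca²⁺/Ca couple is the cathode and Fe²⁺/Fe is the anode.
E°cell = −2.86 − (−0.45) = −2.41 V; balancing electrons gives n = 2.
ΔG° = −nFE°cell = −(2)(96500)(−2.41) J/mol = +465 kJ/mol.

+465 kJ/mol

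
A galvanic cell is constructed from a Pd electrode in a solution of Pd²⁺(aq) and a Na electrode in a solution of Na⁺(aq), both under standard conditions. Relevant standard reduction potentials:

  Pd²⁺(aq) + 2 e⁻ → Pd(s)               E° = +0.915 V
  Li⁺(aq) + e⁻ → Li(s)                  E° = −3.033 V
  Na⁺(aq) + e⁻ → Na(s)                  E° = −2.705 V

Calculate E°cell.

+3.620 V

The Pd²⁺/Pd couple has the higher E°, so Pd ion is reduced (cathode) and Na is oxidized (anode).
E°cell = E°(cathode) − E°(anode) = +0.915 − (−2.705) = +3.620 V.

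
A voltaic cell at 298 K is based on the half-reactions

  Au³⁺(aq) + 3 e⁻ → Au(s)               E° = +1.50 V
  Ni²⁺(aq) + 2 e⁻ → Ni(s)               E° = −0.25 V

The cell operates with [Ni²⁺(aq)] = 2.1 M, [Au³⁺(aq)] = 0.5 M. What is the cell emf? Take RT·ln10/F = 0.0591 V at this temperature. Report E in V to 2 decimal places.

+1.73 V

The Au³⁺/Au couple has the more positive E°, so it is the cathode; Ni²⁺/Ni is the anode.
E°cell = E°cat − E°an = +1.50 − (−0.25) = +1.75 V; n = 6.
The balanced reaction is 2 Au³⁺(aq) + 3 Ni(s) → 2 Au(s) + 3 Ni²⁺(aq), so Q = [Ni²⁺(aq)]^3 / [Au³⁺(aq)]^2 = 37 and log Q = 1.569.
By the Nernst equation, E = +1.75 − (0.0591/6)·(1.569) = +1.73 V.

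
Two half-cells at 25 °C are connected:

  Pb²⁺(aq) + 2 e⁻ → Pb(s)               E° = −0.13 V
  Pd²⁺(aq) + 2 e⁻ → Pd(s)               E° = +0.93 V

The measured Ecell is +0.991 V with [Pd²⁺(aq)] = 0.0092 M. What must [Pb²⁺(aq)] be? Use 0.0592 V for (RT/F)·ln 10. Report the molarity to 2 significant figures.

2.0 M

The Pd²⁺/Pd couple has the larger reduction potential, so it is the cathode: E°cell = +0.93 − (−0.13) = +1.06 V and n = 2.
Since E = E° − (0.0592/n)·log Q, log Q = n(E° − E)/0.0592 = 2.331.
For Pd²⁺(aq) + Pb(s) → Pd(s) + Pb²⁺(aq), the reaction quotient is Q = [Pb²⁺(aq)] / [Pd²⁺(aq)].
Isolating [Pb²⁺(aq)] in Q = 10^{2.331} yields log [Pb²⁺(aq)] = 0.295, i.e. 2.0 M.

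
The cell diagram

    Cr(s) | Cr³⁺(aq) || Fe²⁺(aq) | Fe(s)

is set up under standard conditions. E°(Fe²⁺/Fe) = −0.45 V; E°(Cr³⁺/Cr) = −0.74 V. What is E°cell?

By convention the left-hand electrode in cell notation is the anode (oxidation) and the right-hand electrode is the cathode (reduction).
E°cell = E°(right) − E°(left) = −0.45 − (−0.74) = +0.29 V.

+0.29 V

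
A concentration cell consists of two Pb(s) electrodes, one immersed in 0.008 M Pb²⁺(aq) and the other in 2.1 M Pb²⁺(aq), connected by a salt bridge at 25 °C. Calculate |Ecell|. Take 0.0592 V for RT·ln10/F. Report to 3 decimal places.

For a concentration cell E°cell = 0, since both electrodes use the same couple.
The compartment with the higher Pb²⁺(aq) concentration (2.1 M) acts as the cathode; ions are reduced there and produced at the dilute (0.008 M) anode.
With n = 2, Ecell = −(0.0592/2)·log([dilute]/[conc]) = −(0.0592/2)·log(0.008/2.1) = +0.072 V.

0.072 V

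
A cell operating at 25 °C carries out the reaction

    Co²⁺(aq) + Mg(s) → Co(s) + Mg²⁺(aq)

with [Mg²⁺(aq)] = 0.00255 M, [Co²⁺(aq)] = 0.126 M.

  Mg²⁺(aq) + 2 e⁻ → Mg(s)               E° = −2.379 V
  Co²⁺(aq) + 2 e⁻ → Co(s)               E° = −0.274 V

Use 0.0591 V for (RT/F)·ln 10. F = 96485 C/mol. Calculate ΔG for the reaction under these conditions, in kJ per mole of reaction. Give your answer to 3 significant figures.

−416 kJ/mol

The standard cell potential is −0.274 − (−2.379) = +2.105 V, with n = 2 electrons in the balanced equation.
The reaction quotient is [Mg²⁺(aq)] / [Co²⁺(aq)] = 0.0202; by Nernst, E = +2.105 − (0.0591/2)(−1.694) = +2.1551 V.
Finally ΔG = −nFE = −(2)(96485 C/mol)(+2.1551 V) = −416 kJ/mol.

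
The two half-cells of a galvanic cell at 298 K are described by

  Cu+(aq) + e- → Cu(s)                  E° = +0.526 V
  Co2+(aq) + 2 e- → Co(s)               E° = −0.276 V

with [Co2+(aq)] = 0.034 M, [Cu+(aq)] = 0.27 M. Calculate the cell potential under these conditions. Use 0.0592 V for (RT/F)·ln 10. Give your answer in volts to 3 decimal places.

Cu⁺/Cu is reduced (cathode, E° = +0.526 V) and Co²⁺/Co is oxidized (anode).
E°cell = +0.526 − (−0.276) = +0.802 V, with n = 2 electrons transferred.
Balancing gives 2 Cu+(aq) + Co(s) → 2 Cu(s) + Co2+(aq); hence Q = [Co2+(aq)] / [Cu+(aq)]^2 = 0.466 (log Q = −0.331).
E = E° − (0.0592/n)·log Q = +0.802 − (0.0592/2)(−0.331) = +0.812 V.

+0.812 V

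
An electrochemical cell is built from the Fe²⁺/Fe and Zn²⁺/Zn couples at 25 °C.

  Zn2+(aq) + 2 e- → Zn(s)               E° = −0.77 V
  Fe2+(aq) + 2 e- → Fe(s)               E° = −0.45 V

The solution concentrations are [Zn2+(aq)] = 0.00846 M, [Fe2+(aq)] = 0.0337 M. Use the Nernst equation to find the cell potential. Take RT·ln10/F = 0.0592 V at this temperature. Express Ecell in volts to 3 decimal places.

+0.338 V

Since E°(Fe²⁺/Fe) > E°(Zn²⁺/Zn), Fe²⁺/Fe serves as the cathode.
E°cell = −0.45 − (−0.77) = +0.32 V, with n = 2 electrons transferred.
For the overall reaction Fe2+(aq) + Zn(s) → Fe(s) + Zn2+(aq), Q = [Zn2+(aq)] / [Fe2+(aq)] = 0.251, giving log Q = −0.600.
By the Nernst equation, E = +0.32 − (0.0592/2)·(−0.600) = +0.338 V.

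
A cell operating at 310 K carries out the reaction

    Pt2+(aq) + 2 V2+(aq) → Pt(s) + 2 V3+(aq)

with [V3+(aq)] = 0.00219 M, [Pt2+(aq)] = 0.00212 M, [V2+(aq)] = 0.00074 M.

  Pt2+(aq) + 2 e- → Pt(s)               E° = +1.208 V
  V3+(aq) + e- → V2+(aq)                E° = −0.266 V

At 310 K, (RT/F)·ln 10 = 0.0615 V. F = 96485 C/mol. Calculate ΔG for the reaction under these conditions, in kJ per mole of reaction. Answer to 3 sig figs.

With Pt²⁺/Pt reduced at the cathode, E°cell = +1.208 − (−0.266) = +1.474 V and n = 2.
Here Q = [V3+(aq)]^2 / ([Pt2+(aq)]·[V2+(aq)]^2) = 4.13×10^3 (log Q = 3.616), giving E = +1.474 − (0.0615/2)·(3.616) = +1.3628 V.
Finally ΔG = −nFE = −(2)(96485 C/mol)(+1.3628 V) = −263 kJ/mol.

−263 kJ/mol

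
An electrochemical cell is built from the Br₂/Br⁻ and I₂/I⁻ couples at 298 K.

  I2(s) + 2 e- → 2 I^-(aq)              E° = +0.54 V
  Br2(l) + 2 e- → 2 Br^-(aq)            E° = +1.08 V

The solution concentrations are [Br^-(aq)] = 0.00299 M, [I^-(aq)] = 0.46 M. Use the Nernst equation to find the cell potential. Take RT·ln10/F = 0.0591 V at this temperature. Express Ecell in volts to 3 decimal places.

The Br₂/Br⁻ couple has the more positive E°, so it is the cathode; I₂/I⁻ is the anode.
E°cell = E°cat − E°an = +1.08 − (+0.54) = +0.54 V; n = 2.
The balanced reaction is Br2(l) + 2 I^-(aq) → 2 Br^-(aq) + I2(s), so Q = [Br^-(aq)]^2 / [I^-(aq)]^2 = 4.23×10^−5 and log Q = −4.374.
E = E° − (0.0591/n)·log Q = +0.54 − (0.0591/2)(−4.374) = +0.669 V.

+0.669 V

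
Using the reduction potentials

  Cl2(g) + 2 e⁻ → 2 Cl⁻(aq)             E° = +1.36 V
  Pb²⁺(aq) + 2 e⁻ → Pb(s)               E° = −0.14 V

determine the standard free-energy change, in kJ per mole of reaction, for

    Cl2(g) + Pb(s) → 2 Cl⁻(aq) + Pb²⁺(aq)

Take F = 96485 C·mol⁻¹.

−289 kJ/mol

In the reaction as written Cl2(g) is reduced, so the Cl₂/Cl⁻ couple is the cathode and Pb²⁺/Pb is the anode.
E°cell = +1.36 − (−0.14) = +1.50 V; balancing electrons gives n = 2.
ΔG° = −nFE°cell = −(2)(96485)(+1.50) J/mol = −289 kJ/mol.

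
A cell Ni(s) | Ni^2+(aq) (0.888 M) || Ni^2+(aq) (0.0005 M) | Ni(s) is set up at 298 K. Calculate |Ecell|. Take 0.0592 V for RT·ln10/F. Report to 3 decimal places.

For a concentration cell E°cell = 0, since both electrodes use the same couple.
The compartment with the higher Ni^2+(aq) concentration (0.888 M) acts as the cathode; ions are reduced there and produced at the dilute (0.0005 M) anode.
With n = 2, Ecell = −(0.0592/2)·log([dilute]/[conc]) = −(0.0592/2)·log(0.0005/0.888) = +0.096 V.

0.096 V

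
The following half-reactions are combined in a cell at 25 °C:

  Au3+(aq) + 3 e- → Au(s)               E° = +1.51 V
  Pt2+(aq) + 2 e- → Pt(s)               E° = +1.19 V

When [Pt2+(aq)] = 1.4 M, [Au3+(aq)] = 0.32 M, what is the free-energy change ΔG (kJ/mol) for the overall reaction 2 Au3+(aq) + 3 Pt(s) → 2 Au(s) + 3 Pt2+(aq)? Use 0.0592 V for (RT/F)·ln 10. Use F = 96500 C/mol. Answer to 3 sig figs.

−177 kJ/mol

The standard cell potential is +1.51 − (+1.19) = +0.32 V, with n = 6 electrons in the balanced equation.
The reaction quotient is [Pt2+(aq)]^3 / [Au3+(aq)]^2 = 26.8; by Nernst, E = +0.32 − (0.0592/6)(1.428) = +0.3059 V.
Then ΔG = −nFE = −6 × 96500 × +0.3059 J/mol = −177 kJ/mol.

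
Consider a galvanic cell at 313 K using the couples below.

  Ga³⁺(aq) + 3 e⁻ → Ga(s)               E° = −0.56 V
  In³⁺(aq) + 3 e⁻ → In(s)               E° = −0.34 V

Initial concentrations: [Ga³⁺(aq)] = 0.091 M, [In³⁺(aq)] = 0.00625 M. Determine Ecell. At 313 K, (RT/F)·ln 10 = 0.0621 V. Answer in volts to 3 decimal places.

+0.196 V

Since E°(In³⁺/In) > E°(Ga³⁺/Ga), In³⁺/In serves as the cathode.
The standard potential is −0.34 − (−0.56) = +0.22 V and the balanced reaction transfers n = 3 electrons.
Balancing gives In³⁺(aq) + Ga(s) → In(s) + Ga³⁺(aq); hence Q = [Ga³⁺(aq)] / [In³⁺(aq)] = 14.6 (log Q = 1.163).
E = E° − (0.0621/n)·log Q = +0.22 − (0.0621/3)(1.163) = +0.196 V.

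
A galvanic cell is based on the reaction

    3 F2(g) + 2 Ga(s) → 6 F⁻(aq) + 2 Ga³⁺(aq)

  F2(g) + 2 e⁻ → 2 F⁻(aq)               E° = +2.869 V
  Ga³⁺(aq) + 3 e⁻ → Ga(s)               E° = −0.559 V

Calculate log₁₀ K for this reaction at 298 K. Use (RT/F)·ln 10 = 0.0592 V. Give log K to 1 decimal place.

The F₂/F⁻ couple is reduced (cathode); E°cell = +2.869 − (−0.559) = +3.428 V with n = 6.
At equilibrium E = 0, so log K = nE°cell / 0.0592 = (6)(+3.428) / 0.0592 = 347.4.

log K = 347.4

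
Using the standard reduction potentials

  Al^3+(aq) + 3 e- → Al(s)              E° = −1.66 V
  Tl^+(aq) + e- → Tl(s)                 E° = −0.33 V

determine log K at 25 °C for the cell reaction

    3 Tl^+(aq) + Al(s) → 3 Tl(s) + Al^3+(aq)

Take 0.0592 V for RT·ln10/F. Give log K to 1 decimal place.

log K = 67.4

The Tl⁺/Tl couple is reduced (cathode); E°cell = −0.33 − (−1.66) = +1.33 V with n = 3.
At equilibrium E = 0, so log K = nE°cell / 0.0592 = (3)(+1.33) / 0.0592 = 67.4.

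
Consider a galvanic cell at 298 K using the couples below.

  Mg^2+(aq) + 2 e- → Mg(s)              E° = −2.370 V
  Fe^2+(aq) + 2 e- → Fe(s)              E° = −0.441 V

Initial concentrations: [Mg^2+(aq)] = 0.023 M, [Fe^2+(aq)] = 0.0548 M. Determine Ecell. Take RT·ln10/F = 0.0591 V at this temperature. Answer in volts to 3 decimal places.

+1.940 V

The Fe²⁺/Fe couple has the more positive E°, so it is the cathode; Mg²⁺/Mg is the anode.
E°cell = E°cat − E°an = −0.441 − (−2.370) = +1.929 V; n = 2.
The balanced reaction is Fe^2+(aq) + Mg(s) → Fe(s) + Mg^2+(aq), so Q = [Mg^2+(aq)] / [Fe^2+(aq)] = 0.42 and log Q = −0.377.
By the Nernst equation, E = +1.929 − (0.0591/2)·(−0.377) = +1.940 V.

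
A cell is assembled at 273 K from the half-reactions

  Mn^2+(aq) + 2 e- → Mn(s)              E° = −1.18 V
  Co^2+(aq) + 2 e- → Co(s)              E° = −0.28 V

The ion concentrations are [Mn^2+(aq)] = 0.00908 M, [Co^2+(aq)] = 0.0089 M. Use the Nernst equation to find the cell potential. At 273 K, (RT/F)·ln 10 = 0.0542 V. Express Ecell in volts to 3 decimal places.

+0.900 V

The Co²⁺/Co couple has the more positive E°, so it is the cathode; Mn²⁺/Mn is the anode.
E°cell = −0.28 − (−1.18) = +0.90 V, with n = 2 electrons transferred.
The balanced reaction is Co^2+(aq) + Mn(s) → Co(s) + Mn^2+(aq), so Q = [Mn^2+(aq)] / [Co^2+(aq)] = 1.02 and log Q = 0.009.
By the Nernst equation, E = +0.90 − (0.0542/2)·(0.009) = +0.900 V.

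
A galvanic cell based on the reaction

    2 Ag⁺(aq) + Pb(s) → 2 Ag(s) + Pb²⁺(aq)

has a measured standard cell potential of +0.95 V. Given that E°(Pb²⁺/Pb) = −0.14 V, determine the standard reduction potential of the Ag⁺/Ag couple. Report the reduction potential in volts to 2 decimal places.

In the reaction as written the Ag⁺/Ag couple is reduced (cathode) and Pb²⁺/Pb is oxidized (anode), so E°cell = E°(Ag⁺/Ag) − E°(Pb²⁺/Pb).
E°(Ag⁺/Ag) = E°cell + E°(anode) = +0.95 + (−0.14) = +0.81 V.

+0.81 V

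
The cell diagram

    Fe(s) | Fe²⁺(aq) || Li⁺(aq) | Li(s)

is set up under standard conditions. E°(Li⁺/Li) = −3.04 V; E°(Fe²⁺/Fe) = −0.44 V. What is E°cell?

By convention the left-hand electrode in cell notation is the anode (oxidation) and the right-hand electrode is the cathode (reduction).
E°cell = E°(right) − E°(left) = −3.04 − (−0.44) = −2.60 V.
The negative sign shows that, as written, the cell would require an external voltage to drive the reaction.

−2.60 V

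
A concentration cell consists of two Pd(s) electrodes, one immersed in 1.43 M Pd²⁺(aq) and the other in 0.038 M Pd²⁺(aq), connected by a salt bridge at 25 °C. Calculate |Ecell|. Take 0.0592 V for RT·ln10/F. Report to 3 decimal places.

For a concentration cell E°cell = 0, since both electrodes use the same couple.
The compartment with the higher Pd²⁺(aq) concentration (1.43 M) acts as the cathode; ions are reduced there and produced at the dilute (0.038 M) anode.
With n = 2, Ecell = −(0.0592/2)·log([dilute]/[conc]) = −(0.0592/2)·log(0.038/1.43) = +0.047 V.

0.047 V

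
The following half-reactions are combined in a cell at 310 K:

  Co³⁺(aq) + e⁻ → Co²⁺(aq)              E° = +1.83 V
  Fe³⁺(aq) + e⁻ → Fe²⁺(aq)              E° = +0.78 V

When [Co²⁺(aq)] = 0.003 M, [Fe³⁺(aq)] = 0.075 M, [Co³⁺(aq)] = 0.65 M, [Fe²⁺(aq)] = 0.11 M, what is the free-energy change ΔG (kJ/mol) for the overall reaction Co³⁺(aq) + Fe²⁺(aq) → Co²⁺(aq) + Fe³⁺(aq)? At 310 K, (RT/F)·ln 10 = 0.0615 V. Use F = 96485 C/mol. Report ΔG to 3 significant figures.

−116 kJ/mol

The standard cell potential is +1.83 − (+0.78) = +1.05 V, with n = 1 electron in the balanced equation.
Here Q = ([Co²⁺(aq)]·[Fe³⁺(aq)]) / ([Co³⁺(aq)]·[Fe²⁺(aq)]) = 0.00315 (log Q = −2.502), giving E = +1.05 − (0.0615/1)·(−2.502) = +1.2039 V.
Finally ΔG = −nFE = −(1)(96485 C/mol)(+1.2039 V) = −116 kJ/mol.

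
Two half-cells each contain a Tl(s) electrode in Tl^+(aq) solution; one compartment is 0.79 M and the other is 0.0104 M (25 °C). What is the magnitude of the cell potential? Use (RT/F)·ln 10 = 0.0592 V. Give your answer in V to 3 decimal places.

For a concentration cell E°cell = 0, since both electrodes use the same couple.
The compartment with the higher Tl^+(aq) concentration (0.79 M) acts as the cathode; ions are reduced there and produced at the dilute (0.0104 M) anode.
With n = 1, Ecell = −(0.0592/1)·log([dilute]/[conc]) = −(0.0592/1)·log(0.0104/0.79) = +0.111 V.

0.111 V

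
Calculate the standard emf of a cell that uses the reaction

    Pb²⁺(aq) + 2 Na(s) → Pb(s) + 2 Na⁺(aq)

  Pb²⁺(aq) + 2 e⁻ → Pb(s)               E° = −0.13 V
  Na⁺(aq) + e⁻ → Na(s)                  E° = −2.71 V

In the reaction as written, Pb²⁺(aq) is reduced (cathode) and Na⁺(aq) is produced by oxidation at the anode.
E°cell = E°(cathode) − E°(anode) = −0.13 − (−2.71) = +2.58 V.

+2.58 V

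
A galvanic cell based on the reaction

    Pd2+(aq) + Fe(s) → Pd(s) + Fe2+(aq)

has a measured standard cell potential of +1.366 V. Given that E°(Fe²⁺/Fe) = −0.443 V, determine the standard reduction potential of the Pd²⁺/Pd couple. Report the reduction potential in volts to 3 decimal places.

In the reaction as written the Pd²⁺/Pd couple is reduced (cathode) and Fe²⁺/Fe is oxidized (anode), so E°cell = E°(Pd²⁺/Pd) − E°(Fe²⁺/Fe).
E°(Pd²⁺/Pd) = E°cell + E°(anode) = +1.366 + (−0.443) = +0.923 V.

+0.923 V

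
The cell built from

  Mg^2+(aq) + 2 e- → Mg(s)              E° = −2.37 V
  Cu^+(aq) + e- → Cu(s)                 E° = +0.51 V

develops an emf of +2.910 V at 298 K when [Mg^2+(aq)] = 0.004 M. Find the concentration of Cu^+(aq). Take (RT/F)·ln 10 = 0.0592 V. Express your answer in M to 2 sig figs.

0.20 M

With Cu⁺/Cu at the cathode and Mg²⁺/Mg at the anode, E°cell = +0.51 − (−2.37) = +2.88 V (n = 2).
From the Nernst equation, log Q = n(E° − E)/0.0592 = 2·(+2.88 − (+2.910))/0.0592 = −1.014.
For 2 Cu^+(aq) + Mg(s) → 2 Cu(s) + Mg^2+(aq), the reaction quotient is Q = [Mg^2+(aq)] / [Cu^+(aq)]^2.
Isolating [Cu^+(aq)] in Q = 10^{−1.014} yields log [Cu^+(aq)] = −0.692, i.e. 0.20 M.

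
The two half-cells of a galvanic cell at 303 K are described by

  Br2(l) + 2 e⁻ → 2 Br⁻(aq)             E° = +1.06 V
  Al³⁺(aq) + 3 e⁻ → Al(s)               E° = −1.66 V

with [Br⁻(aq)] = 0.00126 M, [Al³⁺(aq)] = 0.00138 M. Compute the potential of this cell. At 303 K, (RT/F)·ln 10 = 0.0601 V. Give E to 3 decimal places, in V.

+2.952 V

The Br₂/Br⁻ couple has the more positive E°, so it is the cathode; Al³⁺/Al is the anode.
E°cell = +1.06 − (−1.66) = +2.72 V, with n = 6 electrons transferred.
For the overall reaction 3 Br2(l) + 2 Al(s) → 6 Br⁻(aq) + 2 Al³⁺(aq), Q = [Br⁻(aq)]^6·[Al³⁺(aq)]^2 = 7.62×10^−24, giving log Q = −23.118.
E = E° − (0.0601/n)·log Q = +2.72 − (0.0601/6)(−23.118) = +2.952 V.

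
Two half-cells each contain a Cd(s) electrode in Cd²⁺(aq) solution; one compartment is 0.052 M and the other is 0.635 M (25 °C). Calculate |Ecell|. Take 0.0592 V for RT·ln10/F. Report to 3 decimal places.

0.032 V

For a concentration cell E°cell = 0, since both electrodes use the same couple.
The compartment with the higher Cd²⁺(aq) concentration (0.635 M) acts as the cathode; ions are reduced there and produced at the dilute (0.052 M) anode.
With n = 2, Ecell = −(0.0592/2)·log([dilute]/[conc]) = −(0.0592/2)·log(0.052/0.635) = +0.032 V.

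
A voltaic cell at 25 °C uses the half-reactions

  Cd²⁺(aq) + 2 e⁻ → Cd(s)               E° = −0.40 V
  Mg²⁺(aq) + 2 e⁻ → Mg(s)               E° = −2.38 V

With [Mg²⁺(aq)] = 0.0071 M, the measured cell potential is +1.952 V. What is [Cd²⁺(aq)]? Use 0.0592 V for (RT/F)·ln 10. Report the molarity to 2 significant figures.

Cd²⁺/Cd is the cathode (higher E°); E°cell = −0.40 − (−2.38) = +1.98 V with n = 2.
Rearranging E = E° − (0.0592/n)·log Q gives log Q = 2(+1.98 − (+1.952))/0.0592 = 0.946.
Balancing electrons gives Cd²⁺(aq) + Mg(s) → Cd(s) + Mg²⁺(aq); thus Q = [Mg²⁺(aq)] / [Cd²⁺(aq)].
Isolating [Cd²⁺(aq)] in Q = 10^{0.946} yields log [Cd²⁺(aq)] = −3.095, i.e. 0.00080 M.

0.00080 M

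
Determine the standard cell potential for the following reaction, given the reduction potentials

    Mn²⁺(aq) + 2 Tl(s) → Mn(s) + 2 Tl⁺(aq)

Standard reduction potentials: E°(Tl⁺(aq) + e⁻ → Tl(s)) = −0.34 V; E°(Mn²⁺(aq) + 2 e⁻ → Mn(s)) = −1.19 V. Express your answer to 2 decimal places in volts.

−0.85 V

Mn²⁺(aq) gains electrons, so the Mn²⁺/Mn couple is the cathode; the Tl⁺/Tl couple is the anode.
E°cell = E°(cathode) − E°(anode) = −1.19 − (−0.34) = −0.85 V.
The negative E°cell means the reaction is non-spontaneous in the direction written.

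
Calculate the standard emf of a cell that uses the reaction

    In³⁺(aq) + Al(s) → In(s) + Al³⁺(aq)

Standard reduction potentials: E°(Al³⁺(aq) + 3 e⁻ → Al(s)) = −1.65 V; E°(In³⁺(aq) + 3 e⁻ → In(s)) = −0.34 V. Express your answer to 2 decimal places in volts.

In³⁺(aq) gains electrons, so the In³⁺/In couple is the cathode; the Al³⁺/Al couple is the anode.
E°cell = E°(cathode) − E°(anode) = −0.34 − (−1.65) = +1.31 V.
The positive value indicates the reaction is spontaneous as written.

+1.31 V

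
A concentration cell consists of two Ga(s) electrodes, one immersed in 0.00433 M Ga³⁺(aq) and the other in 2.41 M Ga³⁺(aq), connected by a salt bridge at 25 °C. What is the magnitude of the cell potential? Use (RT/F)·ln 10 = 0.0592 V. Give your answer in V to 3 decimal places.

For a concentration cell E°cell = 0, since both electrodes use the same couple.
The compartment with the higher Ga³⁺(aq) concentration (2.41 M) acts as the cathode; ions are reduced there and produced at the dilute (0.00433 M) anode.
With n = 3, Ecell = −(0.0592/3)·log([dilute]/[conc]) = −(0.0592/3)·log(0.00433/2.41) = +0.054 V.

0.054 V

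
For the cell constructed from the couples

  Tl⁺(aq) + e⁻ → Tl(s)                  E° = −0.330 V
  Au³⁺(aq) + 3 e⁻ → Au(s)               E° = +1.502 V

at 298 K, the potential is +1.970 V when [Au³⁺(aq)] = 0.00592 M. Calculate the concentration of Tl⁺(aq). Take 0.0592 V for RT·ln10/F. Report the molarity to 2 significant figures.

0.00084 M

With Au³⁺/Au at the cathode and Tl⁺/Tl at the anode, E°cell = +1.502 − (−0.330) = +1.832 V (n = 3).
Rearranging E = E° − (0.0592/n)·log Q gives log Q = 3(+1.832 − (+1.970))/0.0592 = −6.993.
The balanced reaction is Au³⁺(aq) + 3 Tl(s) → Au(s) + 3 Tl⁺(aq), so Q = [Tl⁺(aq)]^3 / [Au³⁺(aq)].
Isolating [Tl⁺(aq)] in Q = 10^{−6.993} yields log [Tl⁺(aq)] = −3.074, i.e. 0.00084 M.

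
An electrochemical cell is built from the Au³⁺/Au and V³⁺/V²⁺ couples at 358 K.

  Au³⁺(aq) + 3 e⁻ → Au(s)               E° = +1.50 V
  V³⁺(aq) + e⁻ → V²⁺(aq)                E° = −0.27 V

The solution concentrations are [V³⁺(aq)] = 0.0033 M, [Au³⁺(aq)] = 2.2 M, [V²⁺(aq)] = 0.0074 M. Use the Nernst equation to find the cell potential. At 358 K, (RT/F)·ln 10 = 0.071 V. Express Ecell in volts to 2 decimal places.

+1.80 V

Since E°(Au³⁺/Au) > E°(V³⁺/V²⁺), Au³⁺/Au serves as the cathode.
E°cell = E°cat − E°an = +1.50 − (−0.27) = +1.77 V; n = 3.
For the overall reaction Au³⁺(aq) + 3 V²⁺(aq) → Au(s) + 3 V³⁺(aq), Q = [V³⁺(aq)]^3 / ([Au³⁺(aq)]·[V²⁺(aq)]^3) = 0.0403, giving log Q = −1.395.
E = E° − (0.071/n)·log Q = +1.77 − (0.071/3)(−1.395) = +1.80 V.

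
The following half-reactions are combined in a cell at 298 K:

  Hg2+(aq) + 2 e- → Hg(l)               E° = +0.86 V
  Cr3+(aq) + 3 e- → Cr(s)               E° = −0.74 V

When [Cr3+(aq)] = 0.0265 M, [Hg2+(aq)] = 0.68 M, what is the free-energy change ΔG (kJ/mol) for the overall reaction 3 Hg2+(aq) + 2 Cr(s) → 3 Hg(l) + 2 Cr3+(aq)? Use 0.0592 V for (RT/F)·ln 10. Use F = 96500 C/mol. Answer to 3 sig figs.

With Hg²⁺/Hg reduced at the cathode, E°cell = +0.86 − (−0.74) = +1.60 V and n = 6.
The reaction quotient is [Cr3+(aq)]^2 / [Hg2+(aq)]^3 = 0.00223; by Nernst, E = +1.60 − (0.0592/6)(−2.651) = +1.6262 V.
ΔG = −nFE = −(6)(96500)(+1.6262) J/mol = −942 kJ/mol.

−942 kJ/mol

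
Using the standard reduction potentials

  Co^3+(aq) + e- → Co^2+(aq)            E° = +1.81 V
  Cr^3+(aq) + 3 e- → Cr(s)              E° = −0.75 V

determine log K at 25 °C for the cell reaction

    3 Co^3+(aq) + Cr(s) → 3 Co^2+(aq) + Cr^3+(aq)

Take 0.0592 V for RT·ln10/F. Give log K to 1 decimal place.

The Co³⁺/Co²⁺ couple is reduced (cathode); E°cell = +1.81 − (−0.75) = +2.56 V with n = 3.
At equilibrium E = 0, so log K = nE°cell / 0.0592 = (3)(+2.56) / 0.0592 = 129.7.

log K = 129.7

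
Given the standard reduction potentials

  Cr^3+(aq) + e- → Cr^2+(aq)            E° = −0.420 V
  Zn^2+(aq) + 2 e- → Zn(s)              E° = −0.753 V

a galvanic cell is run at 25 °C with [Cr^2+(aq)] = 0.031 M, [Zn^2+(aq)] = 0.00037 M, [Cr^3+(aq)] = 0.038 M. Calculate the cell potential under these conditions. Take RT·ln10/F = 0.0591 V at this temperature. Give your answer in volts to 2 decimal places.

Cr³⁺/Cr²⁺ is reduced (cathode, E° = −0.420 V) and Zn²⁺/Zn is oxidized (anode).
E°cell = E°cat − E°an = −0.420 − (−0.753) = +0.333 V; n = 2.
Balancing gives 2 Cr^3+(aq) + Zn(s) → 2 Cr^2+(aq) + Zn^2+(aq); hence Q = ([Cr^2+(aq)]^2·[Zn^2+(aq)]) / [Cr^3+(aq)]^2 = 0.000246 (log Q = −3.609).
Applying E = E° − (RT ln10/nF)·log Q gives +0.333 − (0.0591/2)(−3.609) = +0.44 V.

+0.44 V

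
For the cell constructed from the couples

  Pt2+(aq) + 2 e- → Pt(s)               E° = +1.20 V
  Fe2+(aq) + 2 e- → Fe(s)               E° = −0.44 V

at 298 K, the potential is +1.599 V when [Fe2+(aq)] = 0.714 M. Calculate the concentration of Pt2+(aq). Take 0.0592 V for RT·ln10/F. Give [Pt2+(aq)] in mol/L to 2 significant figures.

0.029 M

The Pt²⁺/Pt couple has the larger reduction potential, so it is the cathode: E°cell = +1.20 − (−0.44) = +1.64 V and n = 2.
Rearranging E = E° − (0.0592/n)·log Q gives log Q = 2(+1.64 − (+1.599))/0.0592 = 1.385.
For Pt2+(aq) + Fe(s) → Pt(s) + Fe2+(aq), the reaction quotient is Q = [Fe2+(aq)] / [Pt2+(aq)].
Isolating [Pt2+(aq)] in Q = 10^{1.385} yields log [Pt2+(aq)] = −1.531, i.e. 0.029 M.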